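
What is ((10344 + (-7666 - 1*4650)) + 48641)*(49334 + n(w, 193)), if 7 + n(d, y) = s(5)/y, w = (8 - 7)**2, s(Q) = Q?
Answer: 444294293604/193 ≈ 2.3020e+9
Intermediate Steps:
w = 1 (w = 1**2 = 1)
n(d, y) = -7 + 5/y
((10344 + (-7666 - 1*4650)) + 48641)*(49334 + n(w, 193)) = ((10344 + (-7666 - 1*4650)) + 48641)*(49334 + (-7 + 5/193)) = ((10344 + (-7666 - 4650)) + 48641)*(49334 + (-7 + 5*(1/193))) = ((10344 - 12316) + 48641)*(49334 + (-7 + 5/193)) = (-1972 + 48641)*(49334 - 1346/193) = 46669*(9520116/193) = 444294293604/193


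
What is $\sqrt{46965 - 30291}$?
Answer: $\sqrt{16674} \approx 129.13$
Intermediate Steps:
$\sqrt{46965 - 30291} = \sqrt{16674}$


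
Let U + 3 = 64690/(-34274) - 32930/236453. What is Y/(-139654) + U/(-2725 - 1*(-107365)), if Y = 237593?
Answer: -8395412005631670911/4934571993418355680 ≈ -1.7013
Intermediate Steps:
U = -20368678878/4052095061 (U = -3 + (64690/(-34274) - 32930/236453) = -3 + (64690*(-1/34274) - 32930*1/236453) = -3 + (-32345/17137 - 32930/236453) = -3 - 8212393695/4052095061 = -20368678878/4052095061 ≈ -5.0267)
Y/(-139654) + U/(-2725 - 1*(-107365)) = 237593/(-139654) - 20368678878/(4052095061*(-2725 - 1*(-107365))) = 237593*(-1/139654) - 20368678878/(4052095061*(-2725 + 107365)) = -237593/139654 - 20368678878/4052095061/104640 = -237593/139654 - 20368678878/4052095061*1/104640 = -237593/139654 - 3394779813/70668537863840 = -8395412005631670911/4934571993418355680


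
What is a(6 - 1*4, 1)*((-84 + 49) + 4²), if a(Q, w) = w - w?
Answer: 0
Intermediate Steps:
a(Q, w) = 0
a(6 - 1*4, 1)*((-84 + 49) + 4²) = 0*((-84 + 49) + 4²) = 0*(-35 + 16) = 0*(-19) = 0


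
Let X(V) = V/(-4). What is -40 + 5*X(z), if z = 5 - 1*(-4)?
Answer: -205/4 ≈ -51.250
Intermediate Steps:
z = 9 (z = 5 + 4 = 9)
X(V) = -V/4 (X(V) = V*(-1/4) = -V/4)
-40 + 5*X(z) = -40 + 5*(-1/4*9) = -40 + 5*(-9/4) = -40 - 45/4 = -205/4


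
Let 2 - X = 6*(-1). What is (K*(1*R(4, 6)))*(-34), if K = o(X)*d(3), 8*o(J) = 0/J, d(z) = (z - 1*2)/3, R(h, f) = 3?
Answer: 0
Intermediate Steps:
d(z) = -⅔ + z/3 (d(z) = (z - 2)*(⅓) = (-2 + z)*(⅓) = -⅔ + z/3)
X = 8 (X = 2 - 6*(-1) = 2 - 1*(-6) = 2 + 6 = 8)
o(J) = 0 (o(J) = (0/J)/8 = (⅛)*0 = 0)
K = 0 (K = 0*(-⅔ + (⅓)*3) = 0*(-⅔ + 1) = 0*(⅓) = 0)
(K*(1*R(4, 6)))*(-34) = (0*(1*3))*(-34) = (0*3)*(-34) = 0*(-34) = 0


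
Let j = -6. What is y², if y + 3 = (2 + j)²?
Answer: 169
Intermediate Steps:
y = 13 (y = -3 + (2 - 6)² = -3 + (-4)² = -3 + 16 = 13)
y² = 13² = 169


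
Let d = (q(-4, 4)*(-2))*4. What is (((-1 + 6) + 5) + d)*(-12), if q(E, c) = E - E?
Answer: -120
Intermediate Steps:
q(E, c) = 0
d = 0 (d = (0*(-2))*4 = 0*4 = 0)
(((-1 + 6) + 5) + d)*(-12) = (((-1 + 6) + 5) + 0)*(-12) = ((5 + 5) + 0)*(-12) = (10 + 0)*(-12) = 10*(-12) = -120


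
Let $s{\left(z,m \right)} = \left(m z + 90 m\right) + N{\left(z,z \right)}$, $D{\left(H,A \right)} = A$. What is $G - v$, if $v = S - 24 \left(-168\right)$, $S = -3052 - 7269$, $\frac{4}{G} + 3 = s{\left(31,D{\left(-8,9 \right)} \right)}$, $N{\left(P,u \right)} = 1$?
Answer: $\frac{6836147}{1087} \approx 6289.0$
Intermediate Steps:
$s{\left(z,m \right)} = 1 + 90 m + m z$ ($s{\left(z,m \right)} = \left(m z + 90 m\right) + 1 = \left(90 m + m z\right) + 1 = 1 + 90 m + m z$)
$G = \frac{4}{1087}$ ($G = \frac{4}{-3 + \left(1 + 90 \cdot 9 + 9 \cdot 31\right)} = \frac{4}{-3 + \left(1 + 810 + 279\right)} = \frac{4}{-3 + 1090} = \frac{4}{1087} \approx 0.0036799$)
$S = -10321$ ($S = -3052 - 7269 = -10321$)
$v = -6289$ ($v = -10321 - 24 \left(-168\right) = -10321 - -4032 = -10321 + 4032 = -6289$)
$G - v = \frac{4}{1087} - -6289 = \frac{4}{1087} + 6289 = \frac{6836147}{1087}$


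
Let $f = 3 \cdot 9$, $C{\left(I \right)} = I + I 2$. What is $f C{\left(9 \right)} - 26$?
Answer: $703$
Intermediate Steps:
$C{\left(I \right)} = 3 I$ ($C{\left(I \right)} = I + 2 I = 3 I$)
$f = 27$
$f C{\left(9 \right)} - 26 = 27 \cdot 3 \cdot 9 - 26 = 27 \cdot 27 - 26 = 729 - 26 = 703$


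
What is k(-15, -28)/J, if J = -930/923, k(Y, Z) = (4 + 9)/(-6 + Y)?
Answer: 11999/19530 ≈ 0.61439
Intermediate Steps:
k(Y, Z) = 13/(-6 + Y)
J = -930/923 (J = -930*1/923 = -930/923 ≈ -1.0076)
k(-15, -28)/J = (13/(-6 - 15))/(-930/923) = (13/(-21))*(-923/930) = (13*(-1/21))*(-923/930) = -13/21*(-923/930) = 11999/19530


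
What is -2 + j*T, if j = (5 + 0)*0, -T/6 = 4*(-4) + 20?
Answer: -2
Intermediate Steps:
T = -24 (T = -6*(4*(-4) + 20) = -6*(-16 + 20) = -6*4 = -24)
j = 0 (j = 5*0 = 0)
-2 + j*T = -2 + 0*(-24) = -2 + 0 = -2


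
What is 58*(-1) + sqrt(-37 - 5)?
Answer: -58 + I*sqrt(42) ≈ -58.0 + 6.4807*I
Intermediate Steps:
58*(-1) + sqrt(-37 - 5) = -58 + sqrt(-42) = -58 + I*sqrt(42)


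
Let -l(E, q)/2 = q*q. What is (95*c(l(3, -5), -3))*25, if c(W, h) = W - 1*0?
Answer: -118750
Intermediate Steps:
l(E, q) = -2*q² (l(E, q) = -2*q*q = -2*q²)
c(W, h) = W (c(W, h) = W + 0 = W)
(95*c(l(3, -5), -3))*25 = (95*(-2*(-5)²))*25 = (95*(-2*25))*25 = (95*(-50))*25 = -4750*25 = -118750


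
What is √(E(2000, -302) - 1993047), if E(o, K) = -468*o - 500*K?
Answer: I*√2778047 ≈ 1666.7*I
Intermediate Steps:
E(o, K) = -500*K - 468*o
√(E(2000, -302) - 1993047) = √((-500*(-302) - 468*2000) - 1993047) = √((151000 - 936000) - 1993047) = √(-785000 - 1993047) = √(-2778047) = I*√2778047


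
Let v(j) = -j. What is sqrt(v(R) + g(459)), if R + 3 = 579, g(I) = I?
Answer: 3*I*sqrt(13) ≈ 10.817*I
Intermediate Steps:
R = 576 (R = -3 + 579 = 576)
sqrt(v(R) + g(459)) = sqrt(-1*576 + 459) = sqrt(-576 + 459) = sqrt(-117) = 3*I*sqrt(13)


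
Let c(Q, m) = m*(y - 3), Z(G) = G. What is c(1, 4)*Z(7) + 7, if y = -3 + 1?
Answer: -133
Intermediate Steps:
y = -2
c(Q, m) = -5*m (c(Q, m) = m*(-2 - 3) = m*(-5) = -5*m)
c(1, 4)*Z(7) + 7 = -5*4*7 + 7 = -20*7 + 7 = -140 + 7 = -133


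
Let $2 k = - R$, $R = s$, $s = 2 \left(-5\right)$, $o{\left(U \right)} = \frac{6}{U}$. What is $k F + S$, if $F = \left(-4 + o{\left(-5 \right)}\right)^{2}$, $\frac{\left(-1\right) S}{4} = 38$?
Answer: $- \frac{84}{5} \approx -16.8$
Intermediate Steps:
$S = -152$ ($S = \left(-4\right) 38 = -152$)
$s = -10$
$F = \frac{676}{25}$ ($F = \left(-4 + \frac{6}{-5}\right)^{2} = \left(-4 + 6 \left(- \frac{1}{5}\right)\right)^{2} = \left(-4 - \frac{6}{5}\right)^{2} = \left(- \frac{26}{5}\right)^{2} = \frac{676}{25} \approx 27.04$)
$R = -10$
$k = 5$ ($k = \frac{\left(-1\right) \left(-10\right)}{2} = \frac{1}{2} \cdot 10 = 5$)
$k F + S = 5 \cdot \frac{676}{25} - 152 = \frac{676}{5} - 152 = - \frac{84}{5}$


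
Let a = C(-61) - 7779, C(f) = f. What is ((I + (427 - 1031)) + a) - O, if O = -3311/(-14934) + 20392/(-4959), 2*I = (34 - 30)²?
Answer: -10955485841/1299258 ≈ -8432.1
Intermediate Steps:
I = 8 (I = (34 - 30)²/2 = (½)*4² = (½)*16 = 8)
O = -5054647/1299258 (O = -3311*(-1/14934) + 20392*(-1/4959) = 3311/14934 - 20392/4959 = -5054647/1299258 ≈ -3.8904)
a = -7840 (a = -61 - 7779 = -7840)
((I + (427 - 1031)) + a) - O = ((8 + (427 - 1031)) - 7840) - 1*(-5054647/1299258) = ((8 - 604) - 7840) + 5054647/1299258 = (-596 - 7840) + 5054647/1299258 = -8436 + 5054647/1299258 = -10955485841/1299258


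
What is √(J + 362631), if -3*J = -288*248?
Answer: √386439 ≈ 621.64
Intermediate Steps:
J = 23808 (J = -(-96)*248 = -⅓*(-71424) = 23808)
√(J + 362631) = √(23808 + 362631) = √386439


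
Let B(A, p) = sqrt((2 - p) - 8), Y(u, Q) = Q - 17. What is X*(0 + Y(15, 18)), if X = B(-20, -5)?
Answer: I ≈ 1.0*I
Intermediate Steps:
Y(u, Q) = -17 + Q
B(A, p) = sqrt(-6 - p)
X = I (X = sqrt(-6 - 1*(-5)) = sqrt(-6 + 5) = sqrt(-1) = I ≈ 1.0*I)
X*(0 + Y(15, 18)) = I*(0 + (-17 + 18)) = I*(0 + 1) = I*1 = I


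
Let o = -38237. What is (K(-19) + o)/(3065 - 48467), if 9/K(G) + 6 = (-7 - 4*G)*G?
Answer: 8393023/9965739 ≈ 0.84219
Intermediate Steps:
K(G) = 9/(-6 + G*(-7 - 4*G)) (K(G) = 9/(-6 + (-7 - 4*G)*G) = 9/(-6 + G*(-7 - 4*G)))
(K(-19) + o)/(3065 - 48467) = (-9/(6 + 4*(-19)**2 + 7*(-19)) - 38237)/(3065 - 48467) = (-9/(6 + 4*361 - 133) - 38237)/(-45402) = (-9/(6 + 1444 - 133) - 38237)*(-1/45402) = (-9/1317 - 38237)*(-1/45402) = (-9*1/1317 - 38237)*(-1/45402) = (-3/439 - 38237)*(-1/45402) = -16786046/439*(-1/45402) = 8393023/9965739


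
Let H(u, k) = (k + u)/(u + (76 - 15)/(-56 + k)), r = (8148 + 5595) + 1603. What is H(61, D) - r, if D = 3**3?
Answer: -6552104/427 ≈ -15345.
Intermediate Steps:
D = 27
r = 15346 (r = 13743 + 1603 = 15346)
H(u, k) = (k + u)/(u + 61/(-56 + k))
H(61, D) - r = (27**2 - 56*27 - 56*61 + 27*61)/(61 - 56*61 + 27*61) - 1*15346 = (729 - 1512 - 3416 + 1647)/(61 - 3416 + 1647) - 15346 = -2552/(-1708) - 15346 = -1/1708*(-2552) - 15346 = 638/427 - 15346 = -6552104/427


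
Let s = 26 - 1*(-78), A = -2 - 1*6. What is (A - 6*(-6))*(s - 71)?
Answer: 924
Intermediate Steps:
A = -8 (A = -2 - 6 = -8)
s = 104 (s = 26 + 78 = 104)
(A - 6*(-6))*(s - 71) = (-8 - 6*(-6))*(104 - 71) = (-8 + 36)*33 = 28*33 = 924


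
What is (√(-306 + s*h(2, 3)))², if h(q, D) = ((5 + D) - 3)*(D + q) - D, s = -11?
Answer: -548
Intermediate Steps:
h(q, D) = -D + (2 + D)*(D + q) (h(q, D) = (2 + D)*(D + q) - D = -D + (2 + D)*(D + q))
(√(-306 + s*h(2, 3)))² = (√(-306 - 11*(3 + 3² + 2*2 + 3*2)))² = (√(-306 - 11*(3 + 9 + 4 + 6)))² = (√(-306 - 11*22))² = (√(-306 - 242))² = (√(-548))² = (2*I*√137)² = -548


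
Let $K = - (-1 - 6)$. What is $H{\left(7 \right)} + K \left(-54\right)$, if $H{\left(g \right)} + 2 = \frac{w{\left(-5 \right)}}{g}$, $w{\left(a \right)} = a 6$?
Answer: $- \frac{2690}{7} \approx -384.29$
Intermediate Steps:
$w{\left(a \right)} = 6 a$
$K = 7$ ($K = \left(-1\right) \left(-7\right) = 7$)
$H{\left(g \right)} = -2 - \frac{30}{g}$ ($H{\left(g \right)} = -2 + \frac{6 \left(-5\right)}{g} = -2 - \frac{30}{g}$)
$H{\left(7 \right)} + K \left(-54\right) = \left(-2 - \frac{30}{7}\right) + 7 \left(-54\right) = \left(-2 - \frac{30}{7}\right) - 378 = - \frac{44}{7} - 378 = - \frac{2690}{7}$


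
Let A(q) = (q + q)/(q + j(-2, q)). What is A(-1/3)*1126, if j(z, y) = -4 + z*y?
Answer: 2252/11 ≈ 204.73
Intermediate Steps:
j(z, y) = -4 + y*z
A(q) = 2*q/(-4 - q) (A(q) = (q + q)/(q + (-4 + q*(-2))) = (2*q)/(q + (-4 - 2*q)) = (2*q)/(-4 - q) = 2*q/(-4 - q))
A(-1/3)*1126 = (2*(-1/3)/(-4 - (-1)/3))*1126 = (2*(-1*⅓)/(-4 - (-1)/3))*1126 = (2*(-⅓)/(-4 - 1*(-⅓)))*1126 = (2*(-⅓)/(-4 + ⅓))*1126 = (2*(-⅓)/(-11/3))*1126 = (2*(-⅓)*(-3/11))*1126 = (2/11)*1126 = 2252/11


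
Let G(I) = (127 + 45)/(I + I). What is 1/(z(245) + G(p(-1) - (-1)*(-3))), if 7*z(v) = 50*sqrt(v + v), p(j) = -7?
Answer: 215/623151 + 1250*sqrt(10)/623151 ≈ 0.0066883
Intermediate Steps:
G(I) = 86/I (G(I) = 172/((2*I)) = 172*(1/(2*I)) = 86/I)
z(v) = 50*sqrt(2)*sqrt(v)/7 (z(v) = (50*sqrt(v + v))/7 = (50*sqrt(2*v))/7 = (50*(sqrt(2)*sqrt(v)))/7 = (50*sqrt(2)*sqrt(v))/7 = 50*sqrt(2)*sqrt(v)/7)
1/(z(245) + G(p(-1) - (-1)*(-3))) = 1/(50*sqrt(2)*sqrt(245)/7 + 86/(-7 - (-1)*(-3))) = 1/(50*sqrt(2)*(7*sqrt(5))/7 + 86/(-7 - 1*3)) = 1/(50*sqrt(10) + 86/(-7 - 3)) = 1/(50*sqrt(10) + 86/(-10)) = 1/(50*sqrt(10) + 86*(-1/10)) = 1/(50*sqrt(10) - 43/5) = 1/(-43/5 + 50*sqrt(10))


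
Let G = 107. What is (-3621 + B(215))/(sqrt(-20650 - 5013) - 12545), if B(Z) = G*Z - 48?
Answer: -30321265/19675336 - 2417*I*sqrt(25663)/19675336 ≈ -1.5411 - 0.019679*I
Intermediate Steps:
B(Z) = -48 + 107*Z (B(Z) = 107*Z - 48 = -48 + 107*Z)
(-3621 + B(215))/(sqrt(-20650 - 5013) - 12545) = (-3621 + (-48 + 107*215))/(sqrt(-20650 - 5013) - 12545) = (-3621 + (-48 + 23005))/(sqrt(-25663) - 12545) = (-3621 + 22957)/(I*sqrt(25663) - 12545) = 19336/(-12545 + I*sqrt(25663))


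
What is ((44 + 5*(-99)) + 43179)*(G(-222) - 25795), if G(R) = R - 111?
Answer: -1116397184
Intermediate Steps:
G(R) = -111 + R
((44 + 5*(-99)) + 43179)*(G(-222) - 25795) = ((44 + 5*(-99)) + 43179)*((-111 - 222) - 25795) = ((44 - 495) + 43179)*(-333 - 25795) = (-451 + 43179)*(-26128) = 42728*(-26128) = -1116397184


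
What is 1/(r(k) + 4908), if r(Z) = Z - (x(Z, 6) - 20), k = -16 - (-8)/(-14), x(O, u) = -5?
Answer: 7/34415 ≈ 0.00020340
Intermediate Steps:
k = -116/7 (k = -16 - (-8)*(-1)/14 = -16 - 1*4/7 = -16 - 4/7 = -116/7 ≈ -16.571)
r(Z) = 25 + Z (r(Z) = Z - (-5 - 20) = Z - 1*(-25) = Z + 25 = 25 + Z)
1/(r(k) + 4908) = 1/((25 - 116/7) + 4908) = 1/(59/7 + 4908) = 1/(34415/7) = 7/34415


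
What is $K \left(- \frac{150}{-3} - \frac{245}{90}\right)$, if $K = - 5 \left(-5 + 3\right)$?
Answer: $\frac{4255}{9} \approx 472.78$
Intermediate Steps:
$K = 10$ ($K = \left(-5\right) \left(-2\right) = 10$)
$K \left(- \frac{150}{-3} - \frac{245}{90}\right) = 10 \left(- \frac{150}{-3} - \frac{245}{90}\right) = 10 \left(\left(-150\right) \left(- \frac{1}{3}\right) - \frac{49}{18}\right) = 10 \left(50 - \frac{49}{18}\right) = 10 \cdot \frac{851}{18} = \frac{4255}{9}$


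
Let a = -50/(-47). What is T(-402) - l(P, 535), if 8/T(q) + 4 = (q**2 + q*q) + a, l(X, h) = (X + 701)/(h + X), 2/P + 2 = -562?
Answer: -1501421891867/1145898182211 ≈ -1.3103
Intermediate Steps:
P = -1/282 (P = 2/(-2 - 562) = 2/(-564) = 2*(-1/564) = -1/282 ≈ -0.0035461)
a = 50/47 (a = -50*(-1/47) = 50/47 ≈ 1.0638)
l(X, h) = (701 + X)/(X + h)
T(q) = 8/(-138/47 + 2*q**2) (T(q) = 8/(-4 + ((q**2 + q*q) + 50/47)) = 8/(-4 + ((q**2 + q**2) + 50/47)) = 8/(-4 + (2*q**2 + 50/47)) = 8/(-4 + (50/47 + 2*q**2)) = 8/(-138/47 + 2*q**2))
T(-402) - l(P, 535) = 188/(-69 + 47*(-402)**2) - (701 - 1/282)/(-1/282 + 535) = 188/(-69 + 47*161604) - 197681/(150869/282*282) = 188/(-69 + 7595388) - 282*197681/(150869*282) = 188/7595319 - 1*197681/150869 = 188*(1/7595319) - 197681/150869 = 188/7595319 - 197681/150869 = -1501421891867/1145898182211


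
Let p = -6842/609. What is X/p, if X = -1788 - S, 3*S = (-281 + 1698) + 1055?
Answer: 795354/3421 ≈ 232.49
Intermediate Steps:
S = 824 (S = ((-281 + 1698) + 1055)/3 = (1417 + 1055)/3 = (⅓)*2472 = 824)
X = -2612 (X = -1788 - 1*824 = -1788 - 824 = -2612)
p = -6842/609 (p = -6842*1/609 = -6842/609 ≈ -11.235)
X/p = -2612/(-6842/609) = -2612*(-609/6842) = 795354/3421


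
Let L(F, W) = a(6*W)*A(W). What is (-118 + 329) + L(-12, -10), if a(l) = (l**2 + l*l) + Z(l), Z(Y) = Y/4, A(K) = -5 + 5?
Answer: 211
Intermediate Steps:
A(K) = 0
Z(Y) = Y/4 (Z(Y) = Y*(1/4) = Y/4)
a(l) = 2*l**2 + l/4 (a(l) = (l**2 + l*l) + l/4 = (l**2 + l**2) + l/4 = 2*l**2 + l/4)
L(F, W) = 0 (L(F, W) = ((6*W)*(1 + 8*(6*W))/4)*0 = ((6*W)*(1 + 48*W)/4)*0 = (3*W*(1 + 48*W)/2)*0 = 0)
(-118 + 329) + L(-12, -10) = (-118 + 329) + 0 = 211 + 0 = 211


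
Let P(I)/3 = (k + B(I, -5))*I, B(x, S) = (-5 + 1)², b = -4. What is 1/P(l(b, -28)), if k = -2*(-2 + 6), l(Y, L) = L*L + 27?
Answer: 1/19464 ≈ 5.1377e-5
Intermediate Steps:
l(Y, L) = 27 + L² (l(Y, L) = L² + 27 = 27 + L²)
k = -8 (k = -2*4 = -8)
B(x, S) = 16 (B(x, S) = (-4)² = 16)
P(I) = 24*I (P(I) = 3*((-8 + 16)*I) = 3*(8*I) = 24*I)
1/P(l(b, -28)) = 1/(24*(27 + (-28)²)) = 1/(24*(27 + 784)) = 1/(24*811) = 1/19464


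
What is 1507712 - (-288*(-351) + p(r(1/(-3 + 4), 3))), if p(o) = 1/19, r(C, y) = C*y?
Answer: 26725855/19 ≈ 1.4066e+6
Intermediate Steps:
p(o) = 1/19
1507712 - (-288*(-351) + p(r(1/(-3 + 4), 3))) = 1507712 - (-288*(-351) + 1/19) = 1507712 - (101088 + 1/19) = 1507712 - 1*1920673/19 = 1507712 - 1920673/19 = 26725855/19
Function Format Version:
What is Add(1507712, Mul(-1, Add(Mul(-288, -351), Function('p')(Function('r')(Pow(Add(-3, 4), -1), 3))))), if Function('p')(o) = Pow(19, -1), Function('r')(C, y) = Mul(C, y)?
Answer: Rational(26725855, 19) ≈ 1.4066e+6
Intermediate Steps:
Function('p')(o) = Rational(1, 19)
Add(1507712, Mul(-1, Add(Mul(-288, -351), Function('p')(Function('r')(Pow(Add(-3, 4), -1), 3))))) = Add(1507712, Mul(-1, Add(Mul(-288, -351), Rational(1, 19)))) = Add(1507712, Mul(-1, Add(101088, Rational(1, 19)))) = Add(1507712, Mul(-1, Rational(1920673, 19))) = Add(1507712, Rational(-1920673, 19)) = Rational(26725855, 19)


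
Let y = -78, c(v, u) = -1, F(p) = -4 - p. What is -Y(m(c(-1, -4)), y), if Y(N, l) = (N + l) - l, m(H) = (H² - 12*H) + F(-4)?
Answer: -13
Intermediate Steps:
m(H) = H² - 12*H (m(H) = (H² - 12*H) + (-4 - 1*(-4)) = (H² - 12*H) + (-4 + 4) = (H² - 12*H) + 0 = H² - 12*H)
Y(N, l) = N
-Y(m(c(-1, -4)), y) = -(-1)*(-12 - 1) = -(-1)*(-13) = -1*13 = -13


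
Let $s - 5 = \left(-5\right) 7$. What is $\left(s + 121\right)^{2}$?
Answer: $8281$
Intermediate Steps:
$s = -30$ ($s = 5 - 35 = -30$)
$\left(s + 121\right)^{2} = \left(-30 + 121\right)^{2} = 91^{2} = 8281$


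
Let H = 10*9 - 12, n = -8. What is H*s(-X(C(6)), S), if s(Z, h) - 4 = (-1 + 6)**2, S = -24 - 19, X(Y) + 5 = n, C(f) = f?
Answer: 2262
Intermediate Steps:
X(Y) = -13 (X(Y) = -5 - 8 = -13)
S = -43
s(Z, h) = 29 (s(Z, h) = 4 + (-1 + 6)**2 = 4 + 5**2 = 4 + 25 = 29)
H = 78 (H = 90 - 12 = 78)
H*s(-X(C(6)), S) = 78*29 = 2262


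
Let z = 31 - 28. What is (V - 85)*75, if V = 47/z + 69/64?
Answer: -327625/64 ≈ -5119.1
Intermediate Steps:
z = 3
V = 3215/192 (V = 47/3 + 69/64 = 3215/192 ≈ 16.745)
(V - 85)*75 = (3215/192 - 85)*75 = -13105/192*75 = -327625/64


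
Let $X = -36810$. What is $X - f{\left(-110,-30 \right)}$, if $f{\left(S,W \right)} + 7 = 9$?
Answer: $-36812$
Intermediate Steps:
$f{\left(S,W \right)} = 2$ ($f{\left(S,W \right)} = -7 + 9 = 2$)
$X - f{\left(-110,-30 \right)} = -36810 - 2 = -36812$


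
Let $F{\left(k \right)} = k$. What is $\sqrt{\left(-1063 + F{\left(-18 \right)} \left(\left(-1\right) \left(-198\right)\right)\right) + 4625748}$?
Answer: $\sqrt{4621121} \approx 2149.7$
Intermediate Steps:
$\sqrt{\left(-1063 + F{\left(-18 \right)} \left(\left(-1\right) \left(-198\right)\right)\right) + 4625748} = \sqrt{\left(-1063 - 18 \left(\left(-1\right) \left(-198\right)\right)\right) + 4625748} = \sqrt{\left(-1063 - 3564\right) + 4625748} = \sqrt{-4627 + 4625748} = \sqrt{4621121}$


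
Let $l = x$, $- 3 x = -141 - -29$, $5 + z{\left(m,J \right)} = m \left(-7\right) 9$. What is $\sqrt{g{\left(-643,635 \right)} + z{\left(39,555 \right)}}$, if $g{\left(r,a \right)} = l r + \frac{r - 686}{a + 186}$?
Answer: $\frac{i \sqrt{160570430427}}{2463} \approx 162.69 i$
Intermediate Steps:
$z{\left(m,J \right)} = -5 - 63 m$ ($z{\left(m,J \right)} = -5 + m \left(-7\right) 9 = -5 + - 7 m 9 = -5 - 63 m$)
$x = \frac{112}{3}$ ($x = - \frac{-141 - -29}{3} = - \frac{-141 + 29}{3} = \left(- \frac{1}{3}\right) \left(-112\right) = \frac{112}{3} \approx 37.333$)
$l = \frac{112}{3} \approx 37.333$
$g{\left(r,a \right)} = \frac{112 r}{3} + \frac{-686 + r}{186 + a}$ ($g{\left(r,a \right)} = \frac{112 r}{3} + \frac{r - 686}{a + 186} = \frac{112 r}{3} + \frac{-686 + r}{186 + a}$)
$\sqrt{g{\left(-643,635 \right)} + z{\left(39,555 \right)}} = \sqrt{\frac{-2058 + 20835 \left(-643\right) + 112 \cdot 635 \left(-643\right)}{3 \left(186 + 635\right)} - 2462} = \sqrt{\frac{-2058 - 13396905 - 45730160}{3 \cdot 821} - 2462} = \sqrt{\frac{1}{3} \cdot \frac{1}{821} \left(-59129123\right) - 2462} = \sqrt{- \frac{59129123}{2463} - 2462} = \sqrt{- \frac{65193029}{2463}} = \frac{i \sqrt{160570430427}}{2463}$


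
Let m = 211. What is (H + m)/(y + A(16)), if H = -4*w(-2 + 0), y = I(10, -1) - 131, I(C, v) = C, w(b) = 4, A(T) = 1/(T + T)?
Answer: -6240/3871 ≈ -1.6120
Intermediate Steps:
A(T) = 1/(2*T)
y = -121 (y = 10 - 131 = -121)
H = -16 (H = -4*4 = -16)
(H + m)/(y + A(16)) = (-16 + 211)/(-121 + (½)/16) = 195/(-121 + (½)*(1/16)) = 195/(-121 + 1/32) = 195/(-3871/32) = 195*(-32/3871) = -6240/3871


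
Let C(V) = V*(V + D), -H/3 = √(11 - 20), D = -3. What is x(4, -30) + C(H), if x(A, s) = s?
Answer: -111 + 27*I ≈ -111.0 + 27.0*I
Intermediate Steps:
H = -9*I (H = -3*√(11 - 20) = -9*I ≈ -9.0*I)
C(V) = V*(-3 + V) (C(V) = V*(V - 3) = V*(-3 + V))
x(4, -30) + C(H) = -30 + (-9*I)*(-3 - 9*I) = -30 - 9*I*(-3 - 9*I)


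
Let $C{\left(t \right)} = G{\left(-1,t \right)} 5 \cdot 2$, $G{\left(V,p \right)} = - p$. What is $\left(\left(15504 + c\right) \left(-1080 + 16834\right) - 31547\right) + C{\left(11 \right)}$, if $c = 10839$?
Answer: $414975965$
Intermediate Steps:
$C{\left(t \right)} = - 10 t$ ($C{\left(t \right)} = - t 5 \cdot 2 = - 5 t 2 = - 10 t$)
$\left(\left(15504 + c\right) \left(-1080 + 16834\right) - 31547\right) + C{\left(11 \right)} = \left(\left(15504 + 10839\right) \left(-1080 + 16834\right) - 31547\right) - 110 = \left(26343 \cdot 15754 - 31547\right) - 110 = \left(415007622 - 31547\right) - 110 = 414976075 - 110 = 414975965$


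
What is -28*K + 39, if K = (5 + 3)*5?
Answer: -1081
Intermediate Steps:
K = 40 (K = 8*5 = 40)
-28*K + 39 = -28*40 + 39 = -1120 + 39 = -1081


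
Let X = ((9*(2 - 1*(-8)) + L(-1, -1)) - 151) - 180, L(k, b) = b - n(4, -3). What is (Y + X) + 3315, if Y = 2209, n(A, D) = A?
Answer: 5278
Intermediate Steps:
L(k, b) = -4 + b (L(k, b) = b - 1*4 = b - 4 = -4 + b)
X = -246 (X = ((9*(2 - 1*(-8)) + (-4 - 1)) - 151) - 180 = ((9*(2 + 8) - 5) - 151) - 180 = ((9*10 - 5) - 151) - 180 = ((90 - 5) - 151) - 180 = (85 - 151) - 180 = -66 - 180 = -246)
(Y + X) + 3315 = (2209 - 246) + 3315 = 1963 + 3315 = 5278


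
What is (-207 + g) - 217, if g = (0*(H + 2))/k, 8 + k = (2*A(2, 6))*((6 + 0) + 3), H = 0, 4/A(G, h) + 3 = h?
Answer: -424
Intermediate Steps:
A(G, h) = 4/(-3 + h)
k = 16 (k = -8 + (2*(4/(-3 + 6)))*((6 + 0) + 3) = -8 + (2*(4/3))*(6 + 3) = -8 + (2*(4*(⅓)))*9 = -8 + (2*(4/3))*9 = -8 + (8/3)*9 = -8 + 24 = 16)
g = 0 (g = (0*(0 + 2))/16 = (0*2)*(1/16) = 0*(1/16) = 0)
(-207 + g) - 217 = (-207 + 0) - 217 = -207 - 217 = -424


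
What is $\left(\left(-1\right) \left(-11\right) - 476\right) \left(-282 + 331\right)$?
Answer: $-22785$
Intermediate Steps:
$\left(\left(-1\right) \left(-11\right) - 476\right) \left(-282 + 331\right) = \left(11 - 476\right) 49 = \left(-465\right) 49 = -22785$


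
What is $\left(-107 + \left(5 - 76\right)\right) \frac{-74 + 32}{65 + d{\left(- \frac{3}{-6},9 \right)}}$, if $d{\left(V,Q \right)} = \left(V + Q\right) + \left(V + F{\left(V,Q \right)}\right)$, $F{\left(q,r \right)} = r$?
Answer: $89$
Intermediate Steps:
$d{\left(V,Q \right)} = 2 Q + 2 V$ ($d{\left(V,Q \right)} = \left(V + Q\right) + \left(V + Q\right) = \left(Q + V\right) + \left(Q + V\right) = 2 Q + 2 V$)
$\left(-107 + \left(5 - 76\right)\right) \frac{-74 + 32}{65 + d{\left(- \frac{3}{-6},9 \right)}} = \left(-107 + \left(5 - 76\right)\right) \frac{-74 + 32}{65 + \left(2 \cdot 9 + 2 \left(- \frac{3}{-6}\right)\right)} = \left(-107 + \left(5 - 76\right)\right) \left(- \frac{42}{65 + \left(18 + 2 \left(\left(-3\right) \left(- \frac{1}{6}\right)\right)\right)}\right) = \left(-107 - 71\right) \left(- \frac{42}{65 + \left(18 + 2 \cdot \frac{1}{2}\right)}\right) = - 178 \left(- \frac{42}{65 + \left(18 + 1\right)}\right) = - 178 \left(- \frac{42}{65 + 19}\right) = - 178 \left(- \frac{42}{84}\right) = - 178 \left(\left(-42\right) \frac{1}{84}\right) = \left(-178\right) \left(- \frac{1}{2}\right) = 89$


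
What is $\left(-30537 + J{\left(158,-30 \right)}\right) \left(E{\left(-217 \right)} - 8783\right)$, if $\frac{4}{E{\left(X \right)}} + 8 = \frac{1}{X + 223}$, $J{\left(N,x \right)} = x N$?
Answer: $\frac{14563227525}{47} \approx 3.0986 \cdot 10^{8}$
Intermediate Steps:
$J{\left(N,x \right)} = N x$
$E{\left(X \right)} = \frac{4}{-8 + \frac{1}{223 + X}}$ ($E{\left(X \right)} = \frac{4}{-8 + \frac{1}{X + 223}} = \frac{4}{-8 + \frac{1}{223 + X}}$)
$\left(-30537 + J{\left(158,-30 \right)}\right) \left(E{\left(-217 \right)} - 8783\right) = \left(-30537 + 158 \left(-30\right)\right) \left(\frac{4 \left(-223 - -217\right)}{1783 + 8 \left(-217\right)} - 8783\right) = \left(-30537 - 4740\right) \left(\frac{4 \left(-223 + 217\right)}{1783 - 1736} - 8783\right) = - 35277 \left(4 \cdot \frac{1}{47} \left(-6\right) - 8783\right) = - 35277 \left(- \frac{24}{47} - 8783\right) = \left(-35277\right) \left(- \frac{412825}{47}\right) = \frac{14563227525}{47}$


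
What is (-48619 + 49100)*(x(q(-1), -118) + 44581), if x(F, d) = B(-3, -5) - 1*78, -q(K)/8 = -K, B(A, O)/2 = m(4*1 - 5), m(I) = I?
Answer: 21404981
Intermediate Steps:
B(A, O) = -2 (B(A, O) = 2*(4*1 - 5) = 2*(4 - 5) = 2*(-1) = -2)
q(K) = 8*K (q(K) = -(-8)*K = 8*K)
x(F, d) = -80 (x(F, d) = -2 - 1*78 = -2 - 78 = -80)
(-48619 + 49100)*(x(q(-1), -118) + 44581) = (-48619 + 49100)*(-80 + 44581) = 481*44501 = 21404981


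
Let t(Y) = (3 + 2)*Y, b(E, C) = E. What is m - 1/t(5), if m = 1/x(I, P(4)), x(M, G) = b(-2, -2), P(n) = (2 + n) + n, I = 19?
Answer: -27/50 ≈ -0.54000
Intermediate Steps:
t(Y) = 5*Y
P(n) = 2 + 2*n
x(M, G) = -2
m = -½ (m = 1/(-2) = -½ ≈ -0.50000)
m - 1/t(5) = -½ - 1/(5*5) = -½ - 1/25 = -27/50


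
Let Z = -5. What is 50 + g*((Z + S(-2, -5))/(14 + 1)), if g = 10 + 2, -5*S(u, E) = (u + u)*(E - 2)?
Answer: 1038/25 ≈ 41.520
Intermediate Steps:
S(u, E) = -2*u*(-2 + E)/5 (S(u, E) = -(u + u)*(E - 2)/5 = -2*u*(-2 + E)/5)
g = 12
50 + g*((Z + S(-2, -5))/(14 + 1)) = 50 + 12*((-5 + (2/5)*(-2)*(2 - 1*(-5)))/(14 + 1)) = 50 + 12*((-5 + (2/5)*(-2)*(2 + 5))/15) = 50 + 12*((-5 + (2/5)*(-2)*7)*(1/15)) = 50 + 12*((-5 - 28/5)*(1/15)) = 50 + 12*(-53/5*1/15) = 50 + 12*(-53/75) = 50 - 212/25 = 1038/25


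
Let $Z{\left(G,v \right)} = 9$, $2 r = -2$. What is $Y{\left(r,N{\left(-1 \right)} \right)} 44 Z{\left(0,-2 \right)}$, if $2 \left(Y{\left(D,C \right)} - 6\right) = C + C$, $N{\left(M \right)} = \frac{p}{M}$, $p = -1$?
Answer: $2772$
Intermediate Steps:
$r = -1$ ($r = \frac{1}{2} \left(-2\right) = -1$)
$N{\left(M \right)} = - \frac{1}{M}$
$Y{\left(D,C \right)} = 6 + C$ ($Y{\left(D,C \right)} = 6 + \frac{C + C}{2} = 6 + \frac{2 C}{2} = 6 + C$)
$Y{\left(r,N{\left(-1 \right)} \right)} 44 Z{\left(0,-2 \right)} = \left(6 - \frac{1}{-1}\right) 44 \cdot 9 = \left(6 - -1\right) 44 \cdot 9 = \left(6 + 1\right) 44 \cdot 9 = 7 \cdot 44 \cdot 9 = 308 \cdot 9 = 2772$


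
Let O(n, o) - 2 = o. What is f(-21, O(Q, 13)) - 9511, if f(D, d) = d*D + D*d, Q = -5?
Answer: -10141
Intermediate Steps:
O(n, o) = 2 + o
f(D, d) = 2*D*d (f(D, d) = D*d + D*d = 2*D*d)
f(-21, O(Q, 13)) - 9511 = 2*(-21)*(2 + 13) - 9511 = 2*(-21)*15 - 9511 = -630 - 9511 = -10141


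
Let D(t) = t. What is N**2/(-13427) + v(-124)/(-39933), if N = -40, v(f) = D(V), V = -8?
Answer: -2199496/18488979 ≈ -0.11896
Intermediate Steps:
v(f) = -8
N**2/(-13427) + v(-124)/(-39933) = (-40)**2/(-13427) - 8/(-39933) = 1600*(-1/13427) - 8*(-1/39933) = -1600/13427 + 8/39933 = -2199496/18488979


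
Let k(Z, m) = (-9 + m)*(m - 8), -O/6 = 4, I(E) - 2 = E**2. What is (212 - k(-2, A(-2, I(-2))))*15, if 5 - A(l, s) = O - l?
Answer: -1950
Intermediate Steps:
I(E) = 2 + E**2
O = -24 (O = -6*4 = -24)
A(l, s) = 29 + l (A(l, s) = 5 - (-24 - l) = 5 + (24 + l) = 29 + l)
k(Z, m) = (-9 + m)*(-8 + m)
(212 - k(-2, A(-2, I(-2))))*15 = (212 - (72 + (29 - 2)**2 - 17*(29 - 2)))*15 = (212 - (72 + 27**2 - 17*27))*15 = (212 - (72 + 729 - 459))*15 = (212 - 1*342)*15 = (212 - 342)*15 = -130*15 = -1950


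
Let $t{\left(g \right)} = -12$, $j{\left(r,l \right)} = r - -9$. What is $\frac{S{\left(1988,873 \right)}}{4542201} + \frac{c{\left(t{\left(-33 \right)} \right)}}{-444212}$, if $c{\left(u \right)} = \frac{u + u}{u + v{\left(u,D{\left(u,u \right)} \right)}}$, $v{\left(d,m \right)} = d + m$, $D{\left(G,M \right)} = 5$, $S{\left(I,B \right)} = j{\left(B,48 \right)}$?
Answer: $\frac{203752552}{1064897322823} \approx 0.00019134$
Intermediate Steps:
$j{\left(r,l \right)} = 9 + r$ ($j{\left(r,l \right)} = r + 9 = 9 + r$)
$S{\left(I,B \right)} = 9 + B$
$c{\left(u \right)} = \frac{2 u}{5 + 2 u}$ ($c{\left(u \right)} = \frac{u + u}{u + \left(u + 5\right)} = \frac{2 u}{u + \left(5 + u\right)} = \frac{2 u}{5 + 2 u}$)
$\frac{S{\left(1988,873 \right)}}{4542201} + \frac{c{\left(t{\left(-33 \right)} \right)}}{-444212} = \frac{9 + 873}{4542201} + \frac{2 \left(-12\right) \frac{1}{5 + 2 \left(-12\right)}}{-444212} = 882 \cdot \frac{1}{4542201} + 2 \left(-12\right) \frac{1}{5 - 24} \left(- \frac{1}{444212}\right) = \frac{98}{504689} + 2 \left(-12\right) \frac{1}{-19} \left(- \frac{1}{444212}\right) = \frac{98}{504689} + 2 \left(-12\right) \left(- \frac{1}{19}\right) \left(- \frac{1}{444212}\right) = \frac{98}{504689} + \frac{24}{19} \left(- \frac{1}{444212}\right) = \frac{98}{504689} - \frac{6}{2110007} = \frac{203752552}{1064897322823}$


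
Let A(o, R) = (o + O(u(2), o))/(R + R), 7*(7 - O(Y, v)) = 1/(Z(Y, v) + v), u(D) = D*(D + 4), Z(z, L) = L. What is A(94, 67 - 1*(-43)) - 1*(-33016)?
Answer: 1911785047/57904 ≈ 33016.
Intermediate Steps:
u(D) = D*(4 + D)
O(Y, v) = 7 - 1/(14*v) (O(Y, v) = 7 - 1/(7*(v + v)) = 7 - 1/(2*v)/7 = 7 - 1/(14*v))
A(o, R) = (7 + o - 1/(14*o))/(2*R) (A(o, R) = (o + (7 - 1/(14*o)))/(R + R) = (7 + o - 1/(14*o))/((2*R)) = (7 + o - 1/(14*o))*(1/(2*R)) = (7 + o - 1/(14*o))/(2*R))
A(94, 67 - 1*(-43)) - 1*(-33016) = (1/28)*(-1 + 14*94² + 98*94)/((67 - 1*(-43))*94) - 1*(-33016) = (1/28)*(1/94)*(-1 + 14*8836 + 9212)/(67 + 43) + 33016 = (1/28)*(1/94)*(-1 + 123704 + 9212)/110 + 33016 = (1/28)*(1/110)*(1/94)*132915 + 33016 = 26583/57904 + 33016 = 1911785047/57904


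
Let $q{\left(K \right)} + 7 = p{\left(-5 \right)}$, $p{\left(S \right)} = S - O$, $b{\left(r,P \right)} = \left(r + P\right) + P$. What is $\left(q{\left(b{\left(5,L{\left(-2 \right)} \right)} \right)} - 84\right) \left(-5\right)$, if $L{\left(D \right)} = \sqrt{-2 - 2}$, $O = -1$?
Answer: $475$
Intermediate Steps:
$L{\left(D \right)} = 2 i$ ($L{\left(D \right)} = \sqrt{-4} = 2 i$)
$b{\left(r,P \right)} = r + 2 P$ ($b{\left(r,P \right)} = \left(P + r\right) + P = r + 2 P$)
$p{\left(S \right)} = 1 + S$ ($p{\left(S \right)} = S - -1 = S + 1 = 1 + S$)
$q{\left(K \right)} = -11$ ($q{\left(K \right)} = -7 + \left(1 - 5\right) = -7 - 4 = -11$)
$\left(q{\left(b{\left(5,L{\left(-2 \right)} \right)} \right)} - 84\right) \left(-5\right) = \left(-11 - 84\right) \left(-5\right) = \left(-95\right) \left(-5\right) = 475$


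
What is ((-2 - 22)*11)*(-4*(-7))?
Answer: -7392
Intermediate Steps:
((-2 - 22)*11)*(-4*(-7)) = -24*11*28 = -264*28 = -7392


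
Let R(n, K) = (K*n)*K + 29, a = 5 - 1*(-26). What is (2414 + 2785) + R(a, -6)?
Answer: 6344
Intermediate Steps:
a = 31 (a = 5 + 26 = 31)
R(n, K) = 29 + n*K² (R(n, K) = n*K² + 29 = 29 + n*K²)
(2414 + 2785) + R(a, -6) = (2414 + 2785) + (29 + 31*(-6)²) = 5199 + (29 + 31*36) = 5199 + (29 + 1116) = 5199 + 1145 = 6344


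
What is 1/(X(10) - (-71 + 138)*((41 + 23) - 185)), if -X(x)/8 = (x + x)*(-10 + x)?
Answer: 1/8107 ≈ 0.00012335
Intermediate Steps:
X(x) = -16*x*(-10 + x) (X(x) = -8*(x + x)*(-10 + x) = -8*2*x*(-10 + x) = -16*x*(-10 + x))
1/(X(10) - (-71 + 138)*((41 + 23) - 185)) = 1/(16*10*(10 - 1*10) - (-71 + 138)*((41 + 23) - 185)) = 1/(16*10*(10 - 10) - 67*(64 - 185)) = 1/(16*10*0 - 67*(-121)) = 1/(0 - 1*(-8107)) = 1/(0 + 8107) = 1/8107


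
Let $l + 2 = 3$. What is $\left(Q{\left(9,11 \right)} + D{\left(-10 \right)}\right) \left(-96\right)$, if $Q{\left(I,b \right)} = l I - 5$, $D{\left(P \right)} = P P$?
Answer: $-9984$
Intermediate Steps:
$l = 1$ ($l = -2 + 3 = 1$)
$D{\left(P \right)} = P^{2}$
$Q{\left(I,b \right)} = -5 + I$ ($Q{\left(I,b \right)} = 1 I - 5 = I - 5 = -5 + I$)
$\left(Q{\left(9,11 \right)} + D{\left(-10 \right)}\right) \left(-96\right) = \left(\left(-5 + 9\right) + \left(-10\right)^{2}\right) \left(-96\right) = \left(4 + 100\right) \left(-96\right) = 104 \left(-96\right) = -9984$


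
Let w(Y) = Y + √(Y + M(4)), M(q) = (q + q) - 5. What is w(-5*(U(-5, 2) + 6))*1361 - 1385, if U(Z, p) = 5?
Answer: -76240 + 2722*I*√13 ≈ -76240.0 + 9814.3*I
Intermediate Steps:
M(q) = -5 + 2*q (M(q) = 2*q - 5 = -5 + 2*q)
w(Y) = Y + √(3 + Y) (w(Y) = Y + √(Y + (-5 + 2*4)) = Y + √(Y + (-5 + 8)) = Y + √(Y + 3) = Y + √(3 + Y))
w(-5*(U(-5, 2) + 6))*1361 - 1385 = (-5*(5 + 6) + √(3 - 5*(5 + 6)))*1361 - 1385 = (-5*11 + √(3 - 5*11))*1361 - 1385 = (-55 + √(3 - 55))*1361 - 1385 = (-55 + √(-52))*1361 - 1385 = (-55 + 2*I*√13)*1361 - 1385 = (-74855 + 2722*I*√13) - 1385 = -76240 + 2722*I*√13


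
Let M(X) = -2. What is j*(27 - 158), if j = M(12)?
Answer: 262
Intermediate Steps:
j = -2
j*(27 - 158) = -2*(27 - 158) = -2*(-131) = 262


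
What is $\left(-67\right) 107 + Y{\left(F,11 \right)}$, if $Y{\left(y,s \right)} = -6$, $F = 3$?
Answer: $-7175$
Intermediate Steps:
$\left(-67\right) 107 + Y{\left(F,11 \right)} = \left(-67\right) 107 - 6 = -7169 - 6 = -7175$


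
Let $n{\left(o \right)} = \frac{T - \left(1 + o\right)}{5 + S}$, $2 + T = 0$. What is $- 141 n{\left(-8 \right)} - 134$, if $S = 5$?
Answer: $- \frac{409}{2} \approx -204.5$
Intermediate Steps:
$T = -2$ ($T = -2 + 0 = -2$)
$n{\left(o \right)} = - \frac{3}{10} - \frac{o}{10}$ ($n{\left(o \right)} = \frac{-2 - \left(1 + o\right)}{5 + 5} = \frac{-3 - o}{10} = \left(-3 - o\right) \frac{1}{10} = - \frac{3}{10} - \frac{o}{10}$)
$- 141 n{\left(-8 \right)} - 134 = - 141 \left(- \frac{3}{10} - - \frac{4}{5}\right) - 134 = - 141 \left(- \frac{3}{10} + \frac{4}{5}\right) - 134 = \left(-141\right) \frac{1}{2} - 134 = - \frac{141}{2} - 134 = - \frac{409}{2}$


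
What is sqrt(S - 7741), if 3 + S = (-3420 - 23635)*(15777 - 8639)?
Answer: I*sqrt(193126334) ≈ 13897.0*I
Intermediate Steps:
S = -193118593 (S = -3 + (-3420 - 23635)*(15777 - 8639) = -3 - 27055*7138 = -3 - 193118590 = -193118593)
sqrt(S - 7741) = sqrt(-193118593 - 7741) = sqrt(-193126334) = I*sqrt(193126334)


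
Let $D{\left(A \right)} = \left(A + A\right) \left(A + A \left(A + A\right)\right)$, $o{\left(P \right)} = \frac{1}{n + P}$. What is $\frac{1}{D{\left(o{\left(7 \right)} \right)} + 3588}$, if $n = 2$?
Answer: $\frac{729}{2615674} \approx 0.0002787$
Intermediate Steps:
$o{\left(P \right)} = \frac{1}{2 + P}$
$D{\left(A \right)} = 2 A \left(A + 2 A^{2}\right)$ ($D{\left(A \right)} = 2 A \left(A + A 2 A\right) = 2 A \left(A + 2 A^{2}\right)$)
$\frac{1}{D{\left(o{\left(7 \right)} \right)} + 3588} = \frac{1}{\left(\frac{1}{2 + 7}\right)^{2} \left(2 + \frac{4}{2 + 7}\right) + 3588} = \frac{1}{\left(\frac{1}{9}\right)^{2} \left(2 + \frac{4}{9}\right) + 3588} = \frac{1}{\frac{2 + 4 \cdot \frac{1}{9}}{81} + 3588} = \frac{1}{\frac{2 + \frac{4}{9}}{81} + 3588} = \frac{1}{\frac{1}{81} \cdot \frac{22}{9} + 3588} = \frac{1}{\frac{22}{729} + 3588} = \frac{1}{\frac{2615674}{729}} = \frac{729}{2615674}$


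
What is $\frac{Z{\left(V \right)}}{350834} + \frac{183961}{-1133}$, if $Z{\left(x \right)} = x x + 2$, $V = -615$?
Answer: $- \frac{5828294753}{36135902} \approx -161.29$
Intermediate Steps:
$Z{\left(x \right)} = 2 + x^{2}$ ($Z{\left(x \right)} = x^{2} + 2 = 2 + x^{2}$)
$\frac{Z{\left(V \right)}}{350834} + \frac{183961}{-1133} = \frac{2 + \left(-615\right)^{2}}{350834} + \frac{183961}{-1133} = \left(2 + 378225\right) \frac{1}{350834} + 183961 \left(- \frac{1}{1133}\right) = 378227 \cdot \frac{1}{350834} - \frac{183961}{1133} = \frac{378227}{350834} - \frac{183961}{1133} = - \frac{5828294753}{36135902}$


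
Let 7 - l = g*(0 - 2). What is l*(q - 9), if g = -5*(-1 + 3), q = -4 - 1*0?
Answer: 169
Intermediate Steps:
q = -4 (q = -4 + 0 = -4)
g = -10 (g = -5*2 = -10)
l = -13 (l = 7 - (-10)*(0 - 2) = 7 - (-10)*(-2) = 7 - 1*20 = 7 - 20 = -13)
l*(q - 9) = -13*(-4 - 9) = -13*(-13) = 169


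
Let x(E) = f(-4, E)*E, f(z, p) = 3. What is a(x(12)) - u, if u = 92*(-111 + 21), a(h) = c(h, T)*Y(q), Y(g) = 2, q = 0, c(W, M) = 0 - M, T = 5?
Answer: 8270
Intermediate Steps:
c(W, M) = -M
x(E) = 3*E
a(h) = -10 (a(h) = -1*5*2 = -5*2 = -10)
u = -8280 (u = 92*(-90) = -8280)
a(x(12)) - u = -10 - 1*(-8280) = -10 + 8280 = 8270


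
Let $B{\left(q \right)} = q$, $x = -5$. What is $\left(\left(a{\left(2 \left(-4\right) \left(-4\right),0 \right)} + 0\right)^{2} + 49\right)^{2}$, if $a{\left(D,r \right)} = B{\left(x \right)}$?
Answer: $5476$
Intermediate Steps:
$a{\left(D,r \right)} = -5$
$\left(\left(a{\left(2 \left(-4\right) \left(-4\right),0 \right)} + 0\right)^{2} + 49\right)^{2} = \left(\left(-5 + 0\right)^{2} + 49\right)^{2} = \left(\left(-5\right)^{2} + 49\right)^{2} = \left(25 + 49\right)^{2} = 74^{2} = 5476$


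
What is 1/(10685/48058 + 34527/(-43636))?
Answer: -1048529444/596523953 ≈ -1.7577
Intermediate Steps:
1/(10685/48058 + 34527/(-43636)) = 1/(10685*(1/48058) + 34527*(-1/43636)) = 1/(10685/48058 - 34527/43636) = 1/(-596523953/1048529444) = -1048529444/596523953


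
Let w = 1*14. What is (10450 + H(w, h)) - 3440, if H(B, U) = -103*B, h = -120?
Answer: 5568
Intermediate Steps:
w = 14
(10450 + H(w, h)) - 3440 = (10450 - 103*14) - 3440 = (10450 - 1442) - 3440 = 9008 - 3440 = 5568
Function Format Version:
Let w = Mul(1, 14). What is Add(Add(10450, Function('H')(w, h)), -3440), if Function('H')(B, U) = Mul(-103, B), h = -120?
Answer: 5568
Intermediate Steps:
w = 14
Add(Add(10450, Function('H')(w, h)), -3440) = Add(Add(10450, Mul(-103, 14)), -3440) = Add(Add(10450, -1442), -3440) = Add(9008, -3440) = 5568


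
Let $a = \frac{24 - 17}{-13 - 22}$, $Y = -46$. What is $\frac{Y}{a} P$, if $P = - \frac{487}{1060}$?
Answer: $- \frac{11201}{106} \approx -105.67$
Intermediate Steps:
$P = - \frac{487}{1060}$ ($P = \left(-487\right) \frac{1}{1060} = - \frac{487}{1060} \approx -0.45943$)
$a = - \frac{1}{5}$ ($a = \frac{7}{-35} = 7 \left(- \frac{1}{35}\right) = - \frac{1}{5} \approx -0.2$)
$\frac{Y}{a} P = - \frac{46}{- \frac{1}{5}} \left(- \frac{487}{1060}\right) = \left(-46\right) \left(-5\right) \left(- \frac{487}{1060}\right) = 230 \left(- \frac{487}{1060}\right) = - \frac{11201}{106}$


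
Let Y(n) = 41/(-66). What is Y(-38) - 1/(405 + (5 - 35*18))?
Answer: -37/60 ≈ -0.61667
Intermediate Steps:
Y(n) = -41/66 (Y(n) = 41*(-1/66) = -41/66)
Y(-38) - 1/(405 + (5 - 35*18)) = -41/66 - 1/(405 + (5 - 35*18)) = -41/66 - 1/(405 + (5 - 630)) = -41/66 - 1/(405 - 625) = -41/66 - 1/(-220) = -41/66 - 1*(-1/220) = -41/66 + 1/220 = -37/60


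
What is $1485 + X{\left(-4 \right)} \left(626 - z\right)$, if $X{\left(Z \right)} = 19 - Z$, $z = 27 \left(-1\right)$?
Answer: $16504$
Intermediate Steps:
$z = -27$
$1485 + X{\left(-4 \right)} \left(626 - z\right) = 1485 + \left(19 - -4\right) \left(626 - -27\right) = 1485 + \left(19 + 4\right) \left(626 + 27\right) = 1485 + 23 \cdot 653 = 1485 + 15019 = 16504$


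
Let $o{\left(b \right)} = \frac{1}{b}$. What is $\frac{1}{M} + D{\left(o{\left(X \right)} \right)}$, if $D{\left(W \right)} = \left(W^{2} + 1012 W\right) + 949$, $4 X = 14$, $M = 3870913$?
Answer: $\frac{234859904498}{189674737} \approx 1238.2$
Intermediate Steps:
$X = \frac{7}{2}$ ($X = \frac{1}{4} \cdot 14 = \frac{7}{2} \approx 3.5$)
$D{\left(W \right)} = 949 + W^{2} + 1012 W$
$\frac{1}{M} + D{\left(o{\left(X \right)} \right)} = \frac{1}{3870913} + \left(949 + \left(\frac{1}{\frac{7}{2}}\right)^{2} + \frac{1012}{\frac{7}{2}}\right) = \frac{1}{3870913} + \left(949 + \left(\frac{2}{7}\right)^{2} + 1012 \cdot \frac{2}{7}\right) = \frac{1}{3870913} + \left(949 + \frac{4}{49} + \frac{2024}{7}\right) = \frac{1}{3870913} + \frac{60673}{49} = \frac{234859904498}{189674737}$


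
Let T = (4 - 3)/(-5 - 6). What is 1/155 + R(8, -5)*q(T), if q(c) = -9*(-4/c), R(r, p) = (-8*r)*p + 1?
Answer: -19702979/155 ≈ -1.2712e+5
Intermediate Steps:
R(r, p) = 1 - 8*p*r (R(r, p) = -8*p*r + 1 = 1 - 8*p*r)
T = -1/11 (T = 1/(-11) = 1*(-1/11) = -1/11 ≈ -0.090909)
q(c) = 36/c (q(c) = -9*(-4/c) = -(-36)/c = 36/c)
1/155 + R(8, -5)*q(T) = 1/155 + (1 - 8*(-5)*8)*(36/(-1/11)) = 1/155 + (1 + 320)*(36*(-11)) = 1/155 + 321*(-396) = 1/155 - 127116 = -19702979/155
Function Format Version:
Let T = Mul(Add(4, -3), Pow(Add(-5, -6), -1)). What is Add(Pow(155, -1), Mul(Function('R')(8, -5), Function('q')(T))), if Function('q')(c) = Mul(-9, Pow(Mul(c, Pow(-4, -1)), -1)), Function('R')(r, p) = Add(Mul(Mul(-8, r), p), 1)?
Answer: Rational(-19702979, 155) ≈ -1.2712e+5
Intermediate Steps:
Function('R')(r, p) = Add(1, Mul(-8, p, r)) (Function('R')(r, p) = Add(Mul(-8, p, r), 1) = Add(1, Mul(-8, p, r)))
T = Rational(-1, 11) (T = Mul(1, Pow(-11, -1)) = Mul(1, Rational(-1, 11)) = Rational(-1, 11) ≈ -0.090909)
Function('q')(c) = Mul(36, Pow(c, -1)) (Function('q')(c) = Mul(-9, Pow(Mul(c, Rational(-1, 4)), -1)) = Mul(-9, Pow(Mul(Rational(-1, 4), c), -1)) = Mul(-9, Mul(-4, Pow(c, -1))) = Mul(36, Pow(c, -1)))
Add(Pow(155, -1), Mul(Function('R')(8, -5), Function('q')(T))) = Add(Pow(155, -1), Mul(Add(1, Mul(-8, -5, 8)), Mul(36, Pow(Rational(-1, 11), -1)))) = Add(Rational(1, 155), Mul(Add(1, 320), Mul(36, -11))) = Add(Rational(1, 155), Mul(321, -396)) = Add(Rational(1, 155), -127116) = Rational(-19702979, 155)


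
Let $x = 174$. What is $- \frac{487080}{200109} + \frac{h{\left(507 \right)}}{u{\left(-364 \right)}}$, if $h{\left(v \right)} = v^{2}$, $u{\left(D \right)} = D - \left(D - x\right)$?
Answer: $\frac{5705896269}{3868774} \approx 1474.9$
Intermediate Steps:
$u{\left(D \right)} = 174$ ($u{\left(D \right)} = D - \left(-174 + D\right) = 174$)
$- \frac{487080}{200109} + \frac{h{\left(507 \right)}}{u{\left(-364 \right)}} = - \frac{487080}{200109} + \frac{507^{2}}{174} = \left(-487080\right) \frac{1}{200109} + 257049 \cdot \frac{1}{174} = - \frac{162360}{66703} + \frac{85683}{58} = \frac{5705896269}{3868774}$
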